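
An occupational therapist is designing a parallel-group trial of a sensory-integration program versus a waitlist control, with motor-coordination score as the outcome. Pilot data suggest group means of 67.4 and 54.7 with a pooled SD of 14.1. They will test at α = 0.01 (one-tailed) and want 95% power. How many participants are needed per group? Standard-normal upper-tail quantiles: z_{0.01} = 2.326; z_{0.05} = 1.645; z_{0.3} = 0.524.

n = 39 per group

Cohen's d = |M₁ − M₂| / SD_pooled = |67.4 − 54.7| / 14.1 = 12.7 / 14.1 = 0.901.
For two independent groups with equal n: n = 2·((z_{α} + z_β) / d)².
z_{α} + z_β = 2.326 + 1.645 = 3.971.
n = 2 × (3.971 / 0.901)² = 2 × 4.407² = 2 × 19.42 = 38.8.
Round up to the next whole participant.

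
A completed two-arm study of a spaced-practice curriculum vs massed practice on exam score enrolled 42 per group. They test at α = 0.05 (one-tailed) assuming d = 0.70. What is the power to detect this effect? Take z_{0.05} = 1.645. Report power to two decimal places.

For two equal groups, power = Φ(d·√(n/2) − z_{α}).
d·√(n/2) = 0.70 × √(42/2) = 0.70 × 4.583 = 3.208.
z_β = 3.208 − 1.645 = 1.563.
Power = Φ(1.563) = 0.941.

power ≈ 0.94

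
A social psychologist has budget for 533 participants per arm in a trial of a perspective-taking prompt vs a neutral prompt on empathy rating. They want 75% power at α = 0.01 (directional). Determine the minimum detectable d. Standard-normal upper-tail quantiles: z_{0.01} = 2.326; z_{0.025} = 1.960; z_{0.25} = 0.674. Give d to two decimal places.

d_min ≈ 0.18

For two independent groups of n = 533 each: d_min = (z_{α} + z_β)·√(2/n).
z-sum = 2.326 + 0.674 = 3.000.
d_min = 3.000 × √(2/533) = 3.000 × 0.0613 = 0.184.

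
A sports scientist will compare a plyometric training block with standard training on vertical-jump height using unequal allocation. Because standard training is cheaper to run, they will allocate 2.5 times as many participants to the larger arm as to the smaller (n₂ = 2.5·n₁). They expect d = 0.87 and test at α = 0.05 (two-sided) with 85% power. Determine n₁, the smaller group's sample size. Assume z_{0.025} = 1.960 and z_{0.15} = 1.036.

n₁ = 17

With allocation ratio k = n₂/n₁ = 2.5, Var(x̄₁−x̄₂) = σ²(1/n₁ + 1/(k·n₁)) = σ²·(k+1)/(k·n₁).
So n₁ = (1 + 1/k)·((z_{α/2} + z_β)/d)² = 1.400 × (2.996/0.87)².
n₁ = 1.400 × 11.86 = 16.6.
Round up: n₁ = 17, giving n₂ = ⌈2.5 × 17⌉ = ⌈42.5⌉ = 43.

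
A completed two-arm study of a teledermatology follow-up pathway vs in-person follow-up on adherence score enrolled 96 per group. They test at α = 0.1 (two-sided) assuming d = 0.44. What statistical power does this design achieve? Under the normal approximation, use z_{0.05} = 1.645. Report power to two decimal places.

For two equal groups, power = Φ(d·√(n/2) − z_{α/2}).
d·√(n/2) = 0.44 × √(96/2) = 0.44 × 6.928 = 3.048.
z_β = 3.048 − 1.645 = 1.403.
Power = Φ(1.403) = 0.920.

power ≈ 0.92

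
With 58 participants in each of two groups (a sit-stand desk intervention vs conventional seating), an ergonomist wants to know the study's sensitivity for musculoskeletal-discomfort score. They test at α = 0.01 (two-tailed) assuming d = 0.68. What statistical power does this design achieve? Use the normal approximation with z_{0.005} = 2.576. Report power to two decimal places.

For two equal groups, power = Φ(d·√(n/2) − z_{α/2}).
d·√(n/2) = 0.68 × √(58/2) = 0.68 × 5.385 = 3.662.
z_β = 3.662 − 2.576 = 1.086.
Power = Φ(1.086) = 0.861.

power ≈ 0.86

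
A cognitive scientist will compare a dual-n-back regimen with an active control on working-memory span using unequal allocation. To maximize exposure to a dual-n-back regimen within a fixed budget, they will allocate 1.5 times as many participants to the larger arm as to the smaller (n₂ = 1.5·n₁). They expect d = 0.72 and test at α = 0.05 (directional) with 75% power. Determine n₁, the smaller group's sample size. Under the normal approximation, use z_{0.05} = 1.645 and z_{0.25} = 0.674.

n₁ = 18

With allocation ratio k = n₂/n₁ = 1.5, Var(x̄₁−x̄₂) = σ²(1/n₁ + 1/(k·n₁)) = σ²·(k+1)/(k·n₁).
So n₁ = (1 + 1/k)·((z_{α} + z_β)/d)² = 1.667 × (2.319/0.72)².
n₁ = 1.667 × 10.37 = 17.3.
Round up: n₁ = 18, giving n₂ = 1.5 × 18 = 27.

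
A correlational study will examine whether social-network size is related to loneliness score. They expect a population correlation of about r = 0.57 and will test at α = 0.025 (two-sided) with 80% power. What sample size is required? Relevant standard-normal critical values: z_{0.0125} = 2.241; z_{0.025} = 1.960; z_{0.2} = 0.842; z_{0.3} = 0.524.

Fisher's z: C = ½·ln((1+r)/(1−r)) = ½·ln(3.6512) = 0.6475.
n = ((z_{α/2} + z_β)/C)² + 3.
(2.241 + 0.842) / 0.6475 = 3.083 / 0.6475 = 4.761.
n = 4.761² + 3 = 22.67 + 3 = 25.7.
Round up.

n = 26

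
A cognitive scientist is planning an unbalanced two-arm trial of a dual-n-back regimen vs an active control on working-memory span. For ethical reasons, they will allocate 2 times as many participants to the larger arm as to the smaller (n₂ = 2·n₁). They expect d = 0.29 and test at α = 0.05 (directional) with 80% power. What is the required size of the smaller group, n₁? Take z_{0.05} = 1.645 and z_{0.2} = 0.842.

With allocation ratio k = n₂/n₁ = 2, Var(x̄₁−x̄₂) = σ²(1/n₁ + 1/(k·n₁)) = σ²·(k+1)/(k·n₁).
So n₁ = (1 + 1/k)·((z_{α} + z_β)/d)² = 1.500 × (2.487/0.29)².
n₁ = 1.500 × 73.55 = 110.3.
Round up: n₁ = 111, giving n₂ = 2 × 111 = 222.

n₁ = 111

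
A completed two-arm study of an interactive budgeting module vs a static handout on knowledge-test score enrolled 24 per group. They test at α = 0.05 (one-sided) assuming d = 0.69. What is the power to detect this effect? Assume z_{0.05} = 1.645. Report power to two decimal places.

For two equal groups, power = Φ(d·√(n/2) − z_{α}).
d·√(n/2) = 0.69 × √(24/2) = 0.69 × 3.464 = 2.390.
z_β = 2.390 − 1.645 = 0.745.
Power = Φ(0.745) = 0.772.

power ≈ 0.77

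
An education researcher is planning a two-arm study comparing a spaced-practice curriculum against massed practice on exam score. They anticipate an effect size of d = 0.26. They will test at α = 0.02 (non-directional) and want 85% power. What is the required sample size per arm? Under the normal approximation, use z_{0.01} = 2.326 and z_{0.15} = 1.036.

n = 335 per group

For two independent groups with equal n: n = 2·((z_{α/2} + z_β) / d)².
z_{α/2} + z_β = 2.326 + 1.036 = 3.362.
n = 2 × (3.362 / 0.26)² = 2 × 12.931² = 2 × 167.20 = 334.4.
Round up to the next whole participant.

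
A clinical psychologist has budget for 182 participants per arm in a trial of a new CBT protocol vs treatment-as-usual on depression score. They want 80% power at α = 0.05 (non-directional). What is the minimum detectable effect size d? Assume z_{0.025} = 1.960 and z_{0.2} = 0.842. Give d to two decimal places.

d_min ≈ 0.29

For two independent groups of n = 182 each: d_min = (z_{α/2} + z_β)·√(2/n).
z-sum = 1.960 + 0.842 = 2.802.
d_min = 2.802 × √(2/182) = 2.802 × 0.1048 = 0.294.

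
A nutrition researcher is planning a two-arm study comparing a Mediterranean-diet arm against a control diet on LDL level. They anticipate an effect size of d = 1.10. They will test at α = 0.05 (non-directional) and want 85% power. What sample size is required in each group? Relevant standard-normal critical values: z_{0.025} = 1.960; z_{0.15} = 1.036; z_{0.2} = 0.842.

n = 15 per group

For two independent groups with equal n: n = 2·((z_{α/2} + z_β) / d)².
z_{α/2} + z_β = 1.960 + 1.036 = 2.996.
n = 2 × (2.996 / 1.10)² = 2 × 2.724² = 2 × 7.42 = 14.8.
Round up to the next whole participant.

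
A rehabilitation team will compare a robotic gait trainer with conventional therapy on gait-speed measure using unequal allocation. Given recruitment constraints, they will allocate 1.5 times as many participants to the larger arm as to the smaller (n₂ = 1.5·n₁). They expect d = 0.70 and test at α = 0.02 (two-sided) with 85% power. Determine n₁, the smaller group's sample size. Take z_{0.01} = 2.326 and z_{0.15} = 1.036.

With allocation ratio k = n₂/n₁ = 1.5, Var(x̄₁−x̄₂) = σ²(1/n₁ + 1/(k·n₁)) = σ²·(k+1)/(k·n₁).
So n₁ = (1 + 1/k)·((z_{α/2} + z_β)/d)² = 1.667 × (3.362/0.70)².
n₁ = 1.667 × 23.07 = 38.4.
Round up: n₁ = 39, giving n₂ = ⌈1.5 × 39⌉ = ⌈58.5⌉ = 59.

n₁ = 39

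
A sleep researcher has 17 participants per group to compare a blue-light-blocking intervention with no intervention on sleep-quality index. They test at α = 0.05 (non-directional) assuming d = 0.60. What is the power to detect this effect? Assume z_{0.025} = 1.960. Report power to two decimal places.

For two equal groups, power = Φ(d·√(n/2) − z_{α/2}).
d·√(n/2) = 0.60 × √(17/2) = 0.60 × 2.915 = 1.749.
z_β = 1.749 − 1.960 = -0.211.
Power = Φ(-0.211) = 0.417.

power ≈ 0.42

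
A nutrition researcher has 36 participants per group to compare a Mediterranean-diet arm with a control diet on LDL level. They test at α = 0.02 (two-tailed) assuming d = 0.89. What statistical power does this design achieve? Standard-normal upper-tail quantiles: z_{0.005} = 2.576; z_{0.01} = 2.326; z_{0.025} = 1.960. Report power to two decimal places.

power ≈ 0.93

For two equal groups, power = Φ(d·√(n/2) − z_{α/2}).
d·√(n/2) = 0.89 × √(36/2) = 0.89 × 4.243 = 3.776.
z_β = 3.776 − 2.326 = 1.450.
Power = Φ(1.450) = 0.926.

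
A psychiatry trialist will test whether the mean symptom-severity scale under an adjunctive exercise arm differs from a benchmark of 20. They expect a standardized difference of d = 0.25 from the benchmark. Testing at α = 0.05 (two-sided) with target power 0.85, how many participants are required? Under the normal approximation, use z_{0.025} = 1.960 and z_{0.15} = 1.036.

For a one-sample test: n = ((z_{α/2} + z_β) / d)².
z_{α/2} + z_β = 1.960 + 1.036 = 2.996.
n = (2.996 / 0.25)² = 11.984² = 143.62.
Round up.

n = 144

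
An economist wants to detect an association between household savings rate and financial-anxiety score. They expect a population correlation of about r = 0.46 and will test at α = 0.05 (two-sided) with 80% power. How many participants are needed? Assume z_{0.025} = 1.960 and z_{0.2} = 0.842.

Fisher's z: C = ½·ln((1+r)/(1−r)) = ½·ln(2.7037) = 0.4973.
n = ((z_{α/2} + z_β)/C)² + 3.
(1.960 + 0.842) / 0.4973 = 2.802 / 0.4973 = 5.634.
n = 5.634² + 3 = 31.75 + 3 = 34.7.
Round up.

n = 35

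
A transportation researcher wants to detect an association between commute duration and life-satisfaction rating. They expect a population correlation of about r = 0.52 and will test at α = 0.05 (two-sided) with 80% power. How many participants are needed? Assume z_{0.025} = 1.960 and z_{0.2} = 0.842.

Fisher's z: C = ½·ln((1+r)/(1−r)) = ½·ln(3.1667) = 0.5763.
n = ((z_{α/2} + z_β)/C)² + 3.
(1.960 + 0.842) / 0.5763 = 2.802 / 0.5763 = 4.862.
n = 4.862² + 3 = 23.64 + 3 = 26.6.
Round up.

n = 27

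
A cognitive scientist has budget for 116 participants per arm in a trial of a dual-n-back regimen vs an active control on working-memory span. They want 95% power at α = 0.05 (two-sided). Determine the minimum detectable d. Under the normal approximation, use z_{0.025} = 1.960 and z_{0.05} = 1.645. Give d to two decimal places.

For two independent groups of n = 116 each: d_min = (z_{α/2} + z_β)·√(2/n).
z-sum = 1.960 + 1.645 = 3.605.
d_min = 3.605 × √(2/116) = 3.605 × 0.1313 = 0.473.

d_min ≈ 0.47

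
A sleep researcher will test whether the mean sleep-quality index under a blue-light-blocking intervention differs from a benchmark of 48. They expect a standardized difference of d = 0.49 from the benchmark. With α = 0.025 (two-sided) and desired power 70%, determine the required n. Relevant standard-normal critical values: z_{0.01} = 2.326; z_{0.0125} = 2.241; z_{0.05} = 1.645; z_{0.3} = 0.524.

n = 32

For a one-sample test: n = ((z_{α/2} + z_β) / d)².
z_{α/2} + z_β = 2.241 + 0.524 = 2.765.
n = (2.765 / 0.49)² = 5.643² = 31.84.
Round up.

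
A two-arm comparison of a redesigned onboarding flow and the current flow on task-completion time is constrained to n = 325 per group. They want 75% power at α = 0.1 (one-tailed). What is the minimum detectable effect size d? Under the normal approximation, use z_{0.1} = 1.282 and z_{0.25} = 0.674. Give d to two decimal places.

d_min ≈ 0.15

For two independent groups of n = 325 each: d_min = (z_{α} + z_β)·√(2/n).
z-sum = 1.282 + 0.674 = 1.956.
d_min = 1.956 × √(2/325) = 1.956 × 0.0784 = 0.153.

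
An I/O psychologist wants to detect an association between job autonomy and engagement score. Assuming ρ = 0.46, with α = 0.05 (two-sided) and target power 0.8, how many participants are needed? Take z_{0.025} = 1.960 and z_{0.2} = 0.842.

n = 35

Fisher's z: C = ½·ln((1+r)/(1−r)) = ½·ln(2.7037) = 0.4973.
n = ((z_{α/2} + z_β)/C)² + 3.
(1.960 + 0.842) / 0.4973 = 2.802 / 0.4973 = 5.634.
n = 5.634² + 3 = 31.75 + 3 = 34.7.
Round up.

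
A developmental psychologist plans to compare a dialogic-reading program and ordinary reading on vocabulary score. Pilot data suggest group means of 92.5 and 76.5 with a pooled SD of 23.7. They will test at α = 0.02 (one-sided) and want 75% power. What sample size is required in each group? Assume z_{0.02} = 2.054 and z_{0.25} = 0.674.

n = 33 per group

Cohen's d = |M₁ − M₂| / SD_pooled = |92.5 − 76.5| / 23.7 = 16.0 / 23.7 = 0.675.
For two independent groups with equal n: n = 2·((z_{α} + z_β) / d)².
z_{α} + z_β = 2.054 + 0.674 = 2.728.
n = 2 × (2.728 / 0.675)² = 2 × 4.041² = 2 × 16.33 = 32.7.
Round up to the next whole participant.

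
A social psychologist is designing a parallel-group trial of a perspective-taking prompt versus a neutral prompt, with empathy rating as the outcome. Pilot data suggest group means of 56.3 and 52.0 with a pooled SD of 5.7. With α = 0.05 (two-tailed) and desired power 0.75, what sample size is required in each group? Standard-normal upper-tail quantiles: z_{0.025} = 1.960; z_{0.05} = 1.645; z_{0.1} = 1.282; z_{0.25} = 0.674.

Cohen's d = |M₁ − M₂| / SD_pooled = |56.3 − 52.0| / 5.7 = 4.3 / 5.7 = 0.754.
For two independent groups with equal n: n = 2·((z_{α/2} + z_β) / d)².
z_{α/2} + z_β = 1.960 + 0.674 = 2.634.
n = 2 × (2.634 / 0.754)² = 2 × 3.493² = 2 × 12.20 = 24.4.
Round up to the next whole participant.

n = 25 per group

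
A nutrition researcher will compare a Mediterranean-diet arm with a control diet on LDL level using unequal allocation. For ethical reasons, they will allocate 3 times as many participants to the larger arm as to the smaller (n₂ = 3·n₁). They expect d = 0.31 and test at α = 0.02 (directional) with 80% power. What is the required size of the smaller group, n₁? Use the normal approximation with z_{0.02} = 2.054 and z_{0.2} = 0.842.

With allocation ratio k = n₂/n₁ = 3, Var(x̄₁−x̄₂) = σ²(1/n₁ + 1/(k·n₁)) = σ²·(k+1)/(k·n₁).
So n₁ = (1 + 1/k)·((z_{α} + z_β)/d)² = 1.333 × (2.896/0.31)².
n₁ = 1.333 × 87.27 = 116.4.
Round up: n₁ = 117, giving n₂ = 3 × 117 = 351.

n₁ = 117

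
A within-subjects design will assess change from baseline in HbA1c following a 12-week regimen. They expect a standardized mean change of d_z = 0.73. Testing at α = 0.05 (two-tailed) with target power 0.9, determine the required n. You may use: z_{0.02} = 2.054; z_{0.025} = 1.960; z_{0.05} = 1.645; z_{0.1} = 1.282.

For a paired (one-sample on differences) test: n = ((z_{α/2} + z_β) / d)².
z_{α/2} + z_β = 1.960 + 1.282 = 3.242.
n = (3.242 / 0.73)² = 4.441² = 19.72.
Round up.

n = 20 pairs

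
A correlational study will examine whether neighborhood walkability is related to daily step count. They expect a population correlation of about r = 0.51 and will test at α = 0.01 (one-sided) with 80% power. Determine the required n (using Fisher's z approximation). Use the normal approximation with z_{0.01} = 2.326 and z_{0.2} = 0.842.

Fisher's z: C = ½·ln((1+r)/(1−r)) = ½·ln(3.0816) = 0.5627.
n = ((z_{α} + z_β)/C)² + 3.
(2.326 + 0.842) / 0.5627 = 3.168 / 0.5627 = 5.630.
n = 5.630² + 3 = 31.70 + 3 = 34.7.
Round up.

n = 35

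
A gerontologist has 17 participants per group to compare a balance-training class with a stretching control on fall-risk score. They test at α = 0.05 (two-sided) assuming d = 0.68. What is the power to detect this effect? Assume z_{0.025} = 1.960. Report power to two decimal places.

power ≈ 0.51

For two equal groups, power = Φ(d·√(n/2) − z_{α/2}).
d·√(n/2) = 0.68 × √(17/2) = 0.68 × 2.915 = 1.983.
z_β = 1.983 − 1.960 = 0.023.
Power = Φ(0.023) = 0.509.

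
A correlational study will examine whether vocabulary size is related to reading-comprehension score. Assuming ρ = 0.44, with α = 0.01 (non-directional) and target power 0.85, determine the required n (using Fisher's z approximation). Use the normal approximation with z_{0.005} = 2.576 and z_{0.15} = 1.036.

Fisher's z: C = ½·ln((1+r)/(1−r)) = ½·ln(2.5714) = 0.4722.
n = ((z_{α/2} + z_β)/C)² + 3.
(2.576 + 1.036) / 0.4722 = 3.612 / 0.4722 = 7.649.
n = 7.649² + 3 = 58.51 + 3 = 61.5.
Round up.

n = 62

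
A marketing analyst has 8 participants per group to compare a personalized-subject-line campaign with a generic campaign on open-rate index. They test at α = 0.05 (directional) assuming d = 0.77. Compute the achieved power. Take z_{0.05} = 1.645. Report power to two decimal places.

power ≈ 0.46

For two equal groups, power = Φ(d·√(n/2) − z_{α}).
d·√(n/2) = 0.77 × √(8/2) = 0.77 × 2.000 = 1.540.
z_β = 1.540 − 1.645 = -0.105.
Power = Φ(-0.105) = 0.458.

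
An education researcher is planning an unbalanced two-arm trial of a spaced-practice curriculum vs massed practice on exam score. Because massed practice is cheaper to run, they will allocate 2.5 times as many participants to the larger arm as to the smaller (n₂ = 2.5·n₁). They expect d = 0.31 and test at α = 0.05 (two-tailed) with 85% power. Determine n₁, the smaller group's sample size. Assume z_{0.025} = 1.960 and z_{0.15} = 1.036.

With allocation ratio k = n₂/n₁ = 2.5, Var(x̄₁−x̄₂) = σ²(1/n₁ + 1/(k·n₁)) = σ²·(k+1)/(k·n₁).
So n₁ = (1 + 1/k)·((z_{α/2} + z_β)/d)² = 1.400 × (2.996/0.31)².
n₁ = 1.400 × 93.40 = 130.8.
Round up: n₁ = 131, giving n₂ = ⌈2.5 × 131⌉ = ⌈327.5⌉ = 328.

n₁ = 131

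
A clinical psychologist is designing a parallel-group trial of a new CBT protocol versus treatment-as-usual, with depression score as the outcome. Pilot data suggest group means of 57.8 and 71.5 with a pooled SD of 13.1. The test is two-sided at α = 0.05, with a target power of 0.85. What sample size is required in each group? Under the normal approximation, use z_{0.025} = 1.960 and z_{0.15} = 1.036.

Cohen's d = |M₁ − M₂| / SD_pooled = |57.8 − 71.5| / 13.1 = 13.7 / 13.1 = 1.046.
For two independent groups with equal n: n = 2·((z_{α/2} + z_β) / d)².
z_{α/2} + z_β = 1.960 + 1.036 = 2.996.
n = 2 × (2.996 / 1.046)² = 2 × 2.864² = 2 × 8.20 = 16.4.
Round up to the next whole participant.

n = 17 per group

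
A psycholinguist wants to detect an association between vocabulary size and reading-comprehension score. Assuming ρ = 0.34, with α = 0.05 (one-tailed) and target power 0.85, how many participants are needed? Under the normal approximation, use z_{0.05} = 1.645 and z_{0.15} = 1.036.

n = 61

Fisher's z: C = ½·ln((1+r)/(1−r)) = ½·ln(2.0303) = 0.3541.
n = ((z_{α} + z_β)/C)² + 3.
(1.645 + 1.036) / 0.3541 = 2.681 / 0.3541 = 7.571.
n = 7.571² + 3 = 57.32 + 3 = 60.3.
Round up.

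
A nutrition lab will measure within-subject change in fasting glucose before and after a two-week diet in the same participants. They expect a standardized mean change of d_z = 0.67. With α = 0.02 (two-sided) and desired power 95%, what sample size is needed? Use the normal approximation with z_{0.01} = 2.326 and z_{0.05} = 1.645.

n = 36 pairs

For a paired (one-sample on differences) test: n = ((z_{α/2} + z_β) / d)².
z_{α/2} + z_β = 2.326 + 1.645 = 3.971.
n = (3.971 / 0.67)² = 5.927² = 35.13.
Round up.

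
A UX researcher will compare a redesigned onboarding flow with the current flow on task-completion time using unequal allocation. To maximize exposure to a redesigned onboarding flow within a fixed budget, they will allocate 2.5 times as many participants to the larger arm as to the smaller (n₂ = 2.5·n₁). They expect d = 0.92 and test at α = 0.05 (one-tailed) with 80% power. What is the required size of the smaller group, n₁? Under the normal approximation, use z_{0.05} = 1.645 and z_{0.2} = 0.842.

n₁ = 11

With allocation ratio k = n₂/n₁ = 2.5, Var(x̄₁−x̄₂) = σ²(1/n₁ + 1/(k·n₁)) = σ²·(k+1)/(k·n₁).
So n₁ = (1 + 1/k)·((z_{α} + z_β)/d)² = 1.400 × (2.487/0.92)².
n₁ = 1.400 × 7.31 = 10.2.
Round up: n₁ = 11, giving n₂ = ⌈2.5 × 11⌉ = ⌈27.5⌉ = 28.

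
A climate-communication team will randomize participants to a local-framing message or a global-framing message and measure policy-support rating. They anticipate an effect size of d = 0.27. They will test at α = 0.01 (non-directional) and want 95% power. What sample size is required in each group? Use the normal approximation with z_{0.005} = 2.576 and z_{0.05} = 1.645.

n = 489 per group

For two independent groups with equal n: n = 2·((z_{α/2} + z_β) / d)².
z_{α/2} + z_β = 2.576 + 1.645 = 4.221.
n = 2 × (4.221 / 0.27)² = 2 × 15.633² = 2 × 244.40 = 488.8.
Round up to the next whole participant.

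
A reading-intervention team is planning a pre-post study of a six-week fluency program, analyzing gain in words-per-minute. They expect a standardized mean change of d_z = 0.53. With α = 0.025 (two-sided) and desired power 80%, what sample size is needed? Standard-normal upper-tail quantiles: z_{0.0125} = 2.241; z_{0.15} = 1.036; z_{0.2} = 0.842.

For a paired (one-sample on differences) test: n = ((z_{α/2} + z_β) / d)².
z_{α/2} + z_β = 2.241 + 0.842 = 3.083.
n = (3.083 / 0.53)² = 5.817² = 33.84.
Round up.

n = 34 pairs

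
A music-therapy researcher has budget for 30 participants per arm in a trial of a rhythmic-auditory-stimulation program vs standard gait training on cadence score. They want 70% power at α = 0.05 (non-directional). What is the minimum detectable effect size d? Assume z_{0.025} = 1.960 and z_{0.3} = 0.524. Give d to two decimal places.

For two independent groups of n = 30 each: d_min = (z_{α/2} + z_β)·√(2/n).
z-sum = 1.960 + 0.524 = 2.484.
d_min = 2.484 × √(2/30) = 2.484 × 0.2582 = 0.641.

d_min ≈ 0.64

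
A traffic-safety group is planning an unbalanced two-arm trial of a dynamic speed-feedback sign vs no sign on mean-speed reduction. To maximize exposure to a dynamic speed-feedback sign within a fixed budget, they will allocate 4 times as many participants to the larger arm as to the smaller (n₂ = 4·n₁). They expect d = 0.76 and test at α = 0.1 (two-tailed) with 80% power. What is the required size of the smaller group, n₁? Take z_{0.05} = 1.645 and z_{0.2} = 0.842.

n₁ = 14

With allocation ratio k = n₂/n₁ = 4, Var(x̄₁−x̄₂) = σ²(1/n₁ + 1/(k·n₁)) = σ²·(k+1)/(k·n₁).
So n₁ = (1 + 1/k)·((z_{α/2} + z_β)/d)² = 1.250 × (2.487/0.76)².
n₁ = 1.250 × 10.71 = 13.4.
Round up: n₁ = 14, giving n₂ = 4 × 14 = 56.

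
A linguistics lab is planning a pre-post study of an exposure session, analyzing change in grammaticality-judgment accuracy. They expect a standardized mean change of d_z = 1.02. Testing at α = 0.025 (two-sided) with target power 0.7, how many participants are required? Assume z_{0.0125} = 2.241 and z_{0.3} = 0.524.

n = 8 pairs

For a paired (one-sample on differences) test: n = ((z_{α/2} + z_β) / d)².
z_{α/2} + z_β = 2.241 + 0.524 = 2.765.
n = (2.765 / 1.02)² = 2.711² = 7.35.
Round up.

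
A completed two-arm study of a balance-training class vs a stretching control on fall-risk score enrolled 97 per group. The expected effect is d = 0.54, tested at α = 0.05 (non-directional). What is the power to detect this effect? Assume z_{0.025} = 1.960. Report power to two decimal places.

power ≈ 0.96

For two equal groups, power = Φ(d·√(n/2) − z_{α/2}).
d·√(n/2) = 0.54 × √(97/2) = 0.54 × 6.964 = 3.761.
z_β = 3.761 − 1.960 = 1.801.
Power = Φ(1.801) = 0.964.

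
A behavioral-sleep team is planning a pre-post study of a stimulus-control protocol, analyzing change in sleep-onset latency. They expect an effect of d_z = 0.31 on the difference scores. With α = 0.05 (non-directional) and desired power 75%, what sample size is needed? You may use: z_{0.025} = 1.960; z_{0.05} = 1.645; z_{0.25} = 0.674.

n = 73 pairs

For a paired (one-sample on differences) test: n = ((z_{α/2} + z_β) / d)².
z_{α/2} + z_β = 1.960 + 0.674 = 2.634.
n = (2.634 / 0.31)² = 8.497² = 72.20.
Round up.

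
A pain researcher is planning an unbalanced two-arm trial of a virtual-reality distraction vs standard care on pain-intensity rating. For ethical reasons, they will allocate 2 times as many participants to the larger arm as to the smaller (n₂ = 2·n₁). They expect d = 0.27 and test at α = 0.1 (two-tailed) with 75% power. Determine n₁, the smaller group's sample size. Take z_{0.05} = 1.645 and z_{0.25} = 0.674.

With allocation ratio k = n₂/n₁ = 2, Var(x̄₁−x̄₂) = σ²(1/n₁ + 1/(k·n₁)) = σ²·(k+1)/(k·n₁).
So n₁ = (1 + 1/k)·((z_{α/2} + z_β)/d)² = 1.500 × (2.319/0.27)².
n₁ = 1.500 × 73.77 = 110.7.
Round up: n₁ = 111, giving n₂ = 2 × 111 = 222.

n₁ = 111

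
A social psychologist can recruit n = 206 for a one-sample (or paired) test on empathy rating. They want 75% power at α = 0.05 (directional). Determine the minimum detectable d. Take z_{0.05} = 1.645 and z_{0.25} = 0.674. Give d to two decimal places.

d_min ≈ 0.16

For a single sample (or paired design) of n = 206: d_min = (z_{α} + z_β)/√n.
z-sum = 1.645 + 0.674 = 2.319.
d_min = 2.319 / √206 = 2.319 / 14.353 = 0.162.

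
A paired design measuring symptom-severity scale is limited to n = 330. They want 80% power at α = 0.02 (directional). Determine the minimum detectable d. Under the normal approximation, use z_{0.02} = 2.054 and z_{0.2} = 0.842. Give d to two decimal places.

d_min ≈ 0.16

For a single sample (or paired design) of n = 330: d_min = (z_{α} + z_β)/√n.
z-sum = 2.054 + 0.842 = 2.896.
d_min = 2.896 / √330 = 2.896 / 18.166 = 0.159.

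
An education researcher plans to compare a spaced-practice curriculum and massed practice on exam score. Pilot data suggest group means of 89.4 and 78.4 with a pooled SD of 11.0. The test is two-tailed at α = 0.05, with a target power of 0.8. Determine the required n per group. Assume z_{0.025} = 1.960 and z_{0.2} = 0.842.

n = 16 per group

Cohen's d = |M₁ − M₂| / SD_pooled = |89.4 − 78.4| / 11.0 = 11.0 / 11.0 = 1.000.
For two independent groups with equal n: n = 2·((z_{α/2} + z_β) / d)².
z_{α/2} + z_β = 1.960 + 0.842 = 2.802.
n = 2 × (2.802 / 1.000)² = 2 × 2.802² = 2 × 7.85 = 15.7.
Round up to the next whole participant.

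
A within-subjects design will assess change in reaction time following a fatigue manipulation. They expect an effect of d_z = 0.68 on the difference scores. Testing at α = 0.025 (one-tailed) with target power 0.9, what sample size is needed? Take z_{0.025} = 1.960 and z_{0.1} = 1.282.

For a paired (one-sample on differences) test: n = ((z_{α} + z_β) / d)².
z_{α} + z_β = 1.960 + 1.282 = 3.242.
n = (3.242 / 0.68)² = 4.768² = 22.73.
Round up.

n = 23 pairs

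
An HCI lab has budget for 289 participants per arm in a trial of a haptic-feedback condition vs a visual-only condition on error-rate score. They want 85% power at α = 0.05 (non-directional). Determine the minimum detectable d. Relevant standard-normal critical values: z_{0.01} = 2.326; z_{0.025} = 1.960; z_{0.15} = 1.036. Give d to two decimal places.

For two independent groups of n = 289 each: d_min = (z_{α/2} + z_β)·√(2/n).
z-sum = 1.960 + 1.036 = 2.996.
d_min = 2.996 × √(2/289) = 2.996 × 0.0832 = 0.249.

d_min ≈ 0.25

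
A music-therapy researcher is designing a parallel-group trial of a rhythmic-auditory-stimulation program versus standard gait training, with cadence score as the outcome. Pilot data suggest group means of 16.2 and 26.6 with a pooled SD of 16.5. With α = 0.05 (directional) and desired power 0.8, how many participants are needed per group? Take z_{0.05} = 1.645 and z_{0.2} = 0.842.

Cohen's d = |M₁ − M₂| / SD_pooled = |16.2 − 26.6| / 16.5 = 10.4 / 16.5 = 0.630.
For two independent groups with equal n: n = 2·((z_{α} + z_β) / d)².
z_{α} + z_β = 1.645 + 0.842 = 2.487.
n = 2 × (2.487 / 0.630)² = 2 × 3.948² = 2 × 15.58 = 31.2.
Round up to the next whole participant.

n = 32 per group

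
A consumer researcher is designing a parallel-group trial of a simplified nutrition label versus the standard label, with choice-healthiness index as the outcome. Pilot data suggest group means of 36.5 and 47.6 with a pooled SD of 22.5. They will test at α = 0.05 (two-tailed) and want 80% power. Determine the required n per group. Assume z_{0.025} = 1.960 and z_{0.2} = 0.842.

Cohen's d = |M₁ − M₂| / SD_pooled = |36.5 − 47.6| / 22.5 = 11.1 / 22.5 = 0.493.
For two independent groups with equal n: n = 2·((z_{α/2} + z_β) / d)².
z_{α/2} + z_β = 1.960 + 0.842 = 2.802.
n = 2 × (2.802 / 0.493)² = 2 × 5.684² = 2 × 32.30 = 64.6.
Round up to the next whole participant.

n = 65 per group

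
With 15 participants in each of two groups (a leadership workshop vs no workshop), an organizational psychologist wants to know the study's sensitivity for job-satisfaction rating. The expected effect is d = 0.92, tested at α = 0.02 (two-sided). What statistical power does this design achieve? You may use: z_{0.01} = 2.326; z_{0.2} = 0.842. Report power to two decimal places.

power ≈ 0.58

For two equal groups, power = Φ(d·√(n/2) − z_{α/2}).
d·√(n/2) = 0.92 × √(15/2) = 0.92 × 2.739 = 2.520.
z_β = 2.520 − 2.326 = 0.194.
Power = Φ(0.194) = 0.577.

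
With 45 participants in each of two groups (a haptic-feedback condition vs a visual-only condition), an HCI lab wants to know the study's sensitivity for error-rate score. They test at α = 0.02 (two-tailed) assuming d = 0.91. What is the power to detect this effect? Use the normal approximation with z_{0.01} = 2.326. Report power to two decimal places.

power ≈ 0.98

For two equal groups, power = Φ(d·√(n/2) − z_{α/2}).
d·√(n/2) = 0.91 × √(45/2) = 0.91 × 4.743 = 4.317.
z_β = 4.317 − 2.326 = 1.991.
Power = Φ(1.991) = 0.977.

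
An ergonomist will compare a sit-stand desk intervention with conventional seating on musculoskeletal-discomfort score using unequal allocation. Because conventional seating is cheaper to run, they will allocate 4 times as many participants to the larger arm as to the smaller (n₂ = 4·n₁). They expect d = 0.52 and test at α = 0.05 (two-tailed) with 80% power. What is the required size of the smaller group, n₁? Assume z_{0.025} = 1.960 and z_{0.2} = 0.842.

n₁ = 37

With allocation ratio k = n₂/n₁ = 4, Var(x̄₁−x̄₂) = σ²(1/n₁ + 1/(k·n₁)) = σ²·(k+1)/(k·n₁).
So n₁ = (1 + 1/k)·((z_{α/2} + z_β)/d)² = 1.250 × (2.802/0.52)².
n₁ = 1.250 × 29.04 = 36.3.
Round up: n₁ = 37, giving n₂ = 4 × 37 = 148.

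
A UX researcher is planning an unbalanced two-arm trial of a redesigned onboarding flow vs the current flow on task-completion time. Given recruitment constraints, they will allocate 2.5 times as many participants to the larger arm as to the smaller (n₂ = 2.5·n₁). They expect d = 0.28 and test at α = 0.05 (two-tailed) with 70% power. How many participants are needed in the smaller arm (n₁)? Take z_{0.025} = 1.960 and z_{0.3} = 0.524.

With allocation ratio k = n₂/n₁ = 2.5, Var(x̄₁−x̄₂) = σ²(1/n₁ + 1/(k·n₁)) = σ²·(k+1)/(k·n₁).
So n₁ = (1 + 1/k)·((z_{α/2} + z_β)/d)² = 1.400 × (2.484/0.28)².
n₁ = 1.400 × 78.70 = 110.2.
Round up: n₁ = 111, giving n₂ = ⌈2.5 × 111⌉ = ⌈277.5⌉ = 278.

n₁ = 111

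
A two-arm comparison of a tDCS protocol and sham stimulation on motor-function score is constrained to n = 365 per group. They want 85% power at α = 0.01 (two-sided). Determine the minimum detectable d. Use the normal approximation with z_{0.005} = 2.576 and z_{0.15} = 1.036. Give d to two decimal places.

d_min ≈ 0.27

For two independent groups of n = 365 each: d_min = (z_{α/2} + z_β)·√(2/n).
z-sum = 2.576 + 1.036 = 3.612.
d_min = 3.612 × √(2/365) = 3.612 × 0.0740 = 0.267.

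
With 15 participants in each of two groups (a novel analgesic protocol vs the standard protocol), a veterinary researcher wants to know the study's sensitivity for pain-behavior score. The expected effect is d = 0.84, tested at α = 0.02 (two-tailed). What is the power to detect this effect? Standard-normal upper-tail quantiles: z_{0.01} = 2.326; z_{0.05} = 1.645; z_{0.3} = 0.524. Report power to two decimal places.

power ≈ 0.49

For two equal groups, power = Φ(d·√(n/2) − z_{α/2}).
d·√(n/2) = 0.84 × √(15/2) = 0.84 × 2.739 = 2.300.
z_β = 2.300 − 2.326 = -0.026.
Power = Φ(-0.026) = 0.490.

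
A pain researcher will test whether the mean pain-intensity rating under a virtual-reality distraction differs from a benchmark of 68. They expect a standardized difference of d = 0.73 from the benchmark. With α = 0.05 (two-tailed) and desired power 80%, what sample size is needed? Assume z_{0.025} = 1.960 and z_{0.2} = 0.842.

For a one-sample test: n = ((z_{α/2} + z_β) / d)².
z_{α/2} + z_β = 1.960 + 0.842 = 2.802.
n = (2.802 / 0.73)² = 3.838² = 14.73.
Round up.

n = 15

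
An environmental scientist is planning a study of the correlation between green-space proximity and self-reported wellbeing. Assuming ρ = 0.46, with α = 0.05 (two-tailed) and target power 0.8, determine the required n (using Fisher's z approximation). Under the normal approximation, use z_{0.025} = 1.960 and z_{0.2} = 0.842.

Fisher's z: C = ½·ln((1+r)/(1−r)) = ½·ln(2.7037) = 0.4973.
n = ((z_{α/2} + z_β)/C)² + 3.
(1.960 + 0.842) / 0.4973 = 2.802 / 0.4973 = 5.634.
n = 5.634² + 3 = 31.75 + 3 = 34.7.
Round up.

n = 35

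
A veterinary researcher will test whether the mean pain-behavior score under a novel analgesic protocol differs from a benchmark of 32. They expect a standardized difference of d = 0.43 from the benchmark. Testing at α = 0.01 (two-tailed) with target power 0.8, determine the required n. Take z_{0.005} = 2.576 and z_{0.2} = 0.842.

For a one-sample test: n = ((z_{α/2} + z_β) / d)².
z_{α/2} + z_β = 2.576 + 0.842 = 3.418.
n = (3.418 / 0.43)² = 7.949² = 63.18.
Round up.

n = 64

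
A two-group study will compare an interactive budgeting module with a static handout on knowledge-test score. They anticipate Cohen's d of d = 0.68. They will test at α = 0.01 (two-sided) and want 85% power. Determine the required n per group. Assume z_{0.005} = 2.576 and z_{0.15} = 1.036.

For two independent groups with equal n: n = 2·((z_{α/2} + z_β) / d)².
z_{α/2} + z_β = 2.576 + 1.036 = 3.612.
n = 2 × (3.612 / 0.68)² = 2 × 5.312² = 2 × 28.21 = 56.4.
Round up to the next whole participant.

n = 57 per group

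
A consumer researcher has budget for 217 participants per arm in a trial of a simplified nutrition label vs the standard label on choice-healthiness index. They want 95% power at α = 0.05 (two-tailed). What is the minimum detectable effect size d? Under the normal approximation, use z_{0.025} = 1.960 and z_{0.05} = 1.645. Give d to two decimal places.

d_min ≈ 0.35

For two independent groups of n = 217 each: d_min = (z_{α/2} + z_β)·√(2/n).
z-sum = 1.960 + 1.645 = 3.605.
d_min = 3.605 × √(2/217) = 3.605 × 0.0960 = 0.346.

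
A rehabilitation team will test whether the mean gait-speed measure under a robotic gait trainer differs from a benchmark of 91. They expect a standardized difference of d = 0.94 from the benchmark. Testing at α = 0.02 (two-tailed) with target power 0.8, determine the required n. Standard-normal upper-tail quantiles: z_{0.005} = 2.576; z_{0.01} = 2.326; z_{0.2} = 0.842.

For a one-sample test: n = ((z_{α/2} + z_β) / d)².
z_{α/2} + z_β = 2.326 + 0.842 = 3.168.
n = (3.168 / 0.94)² = 3.370² = 11.36.
Round up.

n = 12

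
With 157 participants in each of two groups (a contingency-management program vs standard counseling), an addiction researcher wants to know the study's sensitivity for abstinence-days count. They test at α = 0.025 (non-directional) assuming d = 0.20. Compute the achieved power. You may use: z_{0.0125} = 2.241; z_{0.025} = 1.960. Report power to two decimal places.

For two equal groups, power = Φ(d·√(n/2) − z_{α/2}).
d·√(n/2) = 0.20 × √(157/2) = 0.20 × 8.860 = 1.772.
z_β = 1.772 − 2.241 = -0.469.
Power = Φ(-0.469) = 0.320.

power ≈ 0.32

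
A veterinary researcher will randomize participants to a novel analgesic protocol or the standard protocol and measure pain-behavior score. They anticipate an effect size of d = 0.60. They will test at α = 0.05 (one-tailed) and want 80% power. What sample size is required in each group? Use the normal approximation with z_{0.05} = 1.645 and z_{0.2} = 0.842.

For two independent groups with equal n: n = 2·((z_{α} + z_β) / d)².
z_{α} + z_β = 1.645 + 0.842 = 2.487.
n = 2 × (2.487 / 0.60)² = 2 × 4.145² = 2 × 17.18 = 34.4.
Round up to the next whole participant.

n = 35 per group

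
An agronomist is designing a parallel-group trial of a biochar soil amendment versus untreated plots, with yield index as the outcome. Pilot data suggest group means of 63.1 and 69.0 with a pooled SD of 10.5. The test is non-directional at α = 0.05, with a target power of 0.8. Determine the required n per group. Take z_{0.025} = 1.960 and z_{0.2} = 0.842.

Cohen's d = |M₁ − M₂| / SD_pooled = |63.1 − 69.0| / 10.5 = 5.9 / 10.5 = 0.562.
For two independent groups with equal n: n = 2·((z_{α/2} + z_β) / d)².
z_{α/2} + z_β = 1.960 + 0.842 = 2.802.
n = 2 × (2.802 / 0.562)² = 2 × 4.986² = 2 × 24.86 = 49.7.
Round up to the next whole participant.

n = 50 per group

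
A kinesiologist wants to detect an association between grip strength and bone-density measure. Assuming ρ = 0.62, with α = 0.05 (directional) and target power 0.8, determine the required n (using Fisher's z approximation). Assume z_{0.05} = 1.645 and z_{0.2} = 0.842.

Fisher's z: C = ½·ln((1+r)/(1−r)) = ½·ln(4.2632) = 0.7250.
n = ((z_{α} + z_β)/C)² + 3.
(1.645 + 0.842) / 0.7250 = 2.487 / 0.7250 = 3.430.
n = 3.430² + 3 = 11.77 + 3 = 14.8.
Round up.

n = 15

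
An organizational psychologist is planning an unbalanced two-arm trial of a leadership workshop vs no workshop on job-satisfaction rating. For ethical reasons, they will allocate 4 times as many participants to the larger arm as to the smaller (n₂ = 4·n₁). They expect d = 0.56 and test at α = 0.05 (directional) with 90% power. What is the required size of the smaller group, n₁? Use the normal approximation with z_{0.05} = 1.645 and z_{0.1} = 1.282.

With allocation ratio k = n₂/n₁ = 4, Var(x̄₁−x̄₂) = σ²(1/n₁ + 1/(k·n₁)) = σ²·(k+1)/(k·n₁).
So n₁ = (1 + 1/k)·((z_{α} + z_β)/d)² = 1.250 × (2.927/0.56)².
n₁ = 1.250 × 27.32 = 34.1.
Round up: n₁ = 35, giving n₂ = 4 × 35 = 140.

n₁ = 35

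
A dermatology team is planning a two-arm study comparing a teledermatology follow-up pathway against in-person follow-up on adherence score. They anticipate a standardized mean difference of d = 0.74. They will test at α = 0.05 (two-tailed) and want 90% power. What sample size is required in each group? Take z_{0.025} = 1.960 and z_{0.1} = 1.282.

For two independent groups with equal n: n = 2·((z_{α/2} + z_β) / d)².
z_{α/2} + z_β = 1.960 + 1.282 = 3.242.
n = 2 × (3.242 / 0.74)² = 2 × 4.381² = 2 × 19.19 = 38.4.
Round up to the next whole participant.

n = 39 per group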